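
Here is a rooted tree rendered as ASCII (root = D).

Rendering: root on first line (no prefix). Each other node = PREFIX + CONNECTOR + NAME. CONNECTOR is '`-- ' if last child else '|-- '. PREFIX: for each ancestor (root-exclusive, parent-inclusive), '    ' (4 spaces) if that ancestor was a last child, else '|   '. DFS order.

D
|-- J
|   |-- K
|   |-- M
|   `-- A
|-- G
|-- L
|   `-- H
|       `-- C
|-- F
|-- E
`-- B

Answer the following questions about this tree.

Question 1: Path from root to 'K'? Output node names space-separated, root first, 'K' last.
Answer: D J K

Derivation:
Walk down from root: D -> J -> K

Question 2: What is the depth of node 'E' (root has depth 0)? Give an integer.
Answer: 1

Derivation:
Path from root to E: D -> E
Depth = number of edges = 1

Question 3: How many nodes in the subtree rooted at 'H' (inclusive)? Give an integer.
Subtree rooted at H contains: C, H
Count = 2

Answer: 2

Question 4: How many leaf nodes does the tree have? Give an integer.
Leaves (nodes with no children): A, B, C, E, F, G, K, M

Answer: 8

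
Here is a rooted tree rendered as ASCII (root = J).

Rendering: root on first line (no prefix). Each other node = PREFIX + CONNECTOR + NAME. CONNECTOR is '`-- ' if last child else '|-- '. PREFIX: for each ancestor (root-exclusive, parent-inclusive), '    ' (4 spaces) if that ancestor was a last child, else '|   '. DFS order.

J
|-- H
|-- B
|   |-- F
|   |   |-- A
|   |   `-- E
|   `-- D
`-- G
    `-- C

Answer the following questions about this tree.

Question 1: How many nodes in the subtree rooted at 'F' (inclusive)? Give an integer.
Answer: 3

Derivation:
Subtree rooted at F contains: A, E, F
Count = 3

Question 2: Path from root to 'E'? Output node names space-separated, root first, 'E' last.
Walk down from root: J -> B -> F -> E

Answer: J B F E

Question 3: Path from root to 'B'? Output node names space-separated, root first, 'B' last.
Answer: J B

Derivation:
Walk down from root: J -> B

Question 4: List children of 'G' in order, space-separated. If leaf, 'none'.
Answer: C

Derivation:
Node G's children (from adjacency): C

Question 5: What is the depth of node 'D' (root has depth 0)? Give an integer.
Path from root to D: J -> B -> D
Depth = number of edges = 2

Answer: 2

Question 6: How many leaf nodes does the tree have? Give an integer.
Leaves (nodes with no children): A, C, D, E, H

Answer: 5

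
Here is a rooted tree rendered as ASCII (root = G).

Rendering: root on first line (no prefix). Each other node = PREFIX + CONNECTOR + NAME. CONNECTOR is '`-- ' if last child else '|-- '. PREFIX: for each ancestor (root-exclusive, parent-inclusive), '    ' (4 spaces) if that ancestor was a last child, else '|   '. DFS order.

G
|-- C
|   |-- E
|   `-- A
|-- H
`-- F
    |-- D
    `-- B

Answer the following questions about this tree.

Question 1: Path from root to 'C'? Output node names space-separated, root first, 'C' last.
Answer: G C

Derivation:
Walk down from root: G -> C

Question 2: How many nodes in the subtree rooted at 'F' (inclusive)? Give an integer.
Subtree rooted at F contains: B, D, F
Count = 3

Answer: 3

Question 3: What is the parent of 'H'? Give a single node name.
Scan adjacency: H appears as child of G

Answer: G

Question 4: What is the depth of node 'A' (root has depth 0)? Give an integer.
Answer: 2

Derivation:
Path from root to A: G -> C -> A
Depth = number of edges = 2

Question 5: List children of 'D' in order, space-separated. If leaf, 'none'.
Answer: none

Derivation:
Node D's children (from adjacency): (leaf)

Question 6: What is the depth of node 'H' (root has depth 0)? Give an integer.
Path from root to H: G -> H
Depth = number of edges = 1

Answer: 1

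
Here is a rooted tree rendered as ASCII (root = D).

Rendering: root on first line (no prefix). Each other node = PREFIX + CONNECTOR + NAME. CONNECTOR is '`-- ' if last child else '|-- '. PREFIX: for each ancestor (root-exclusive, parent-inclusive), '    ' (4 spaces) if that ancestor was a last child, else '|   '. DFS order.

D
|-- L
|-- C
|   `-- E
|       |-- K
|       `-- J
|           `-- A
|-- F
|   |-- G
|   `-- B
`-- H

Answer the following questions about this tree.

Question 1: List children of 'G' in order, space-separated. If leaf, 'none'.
Answer: none

Derivation:
Node G's children (from adjacency): (leaf)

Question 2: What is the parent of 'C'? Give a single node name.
Scan adjacency: C appears as child of D

Answer: D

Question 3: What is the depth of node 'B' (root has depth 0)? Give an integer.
Answer: 2

Derivation:
Path from root to B: D -> F -> B
Depth = number of edges = 2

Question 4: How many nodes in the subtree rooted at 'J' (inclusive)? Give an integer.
Answer: 2

Derivation:
Subtree rooted at J contains: A, J
Count = 2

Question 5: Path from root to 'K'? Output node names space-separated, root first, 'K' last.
Answer: D C E K

Derivation:
Walk down from root: D -> C -> E -> K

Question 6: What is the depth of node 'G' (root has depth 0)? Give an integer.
Path from root to G: D -> F -> G
Depth = number of edges = 2

Answer: 2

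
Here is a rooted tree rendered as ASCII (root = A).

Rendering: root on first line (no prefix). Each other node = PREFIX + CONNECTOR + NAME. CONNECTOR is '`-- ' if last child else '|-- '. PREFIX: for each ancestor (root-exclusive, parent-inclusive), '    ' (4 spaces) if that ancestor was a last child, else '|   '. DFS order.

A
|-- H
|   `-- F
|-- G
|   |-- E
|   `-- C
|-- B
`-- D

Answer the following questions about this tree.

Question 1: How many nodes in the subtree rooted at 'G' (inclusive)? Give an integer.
Subtree rooted at G contains: C, E, G
Count = 3

Answer: 3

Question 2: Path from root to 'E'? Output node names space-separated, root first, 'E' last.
Answer: A G E

Derivation:
Walk down from root: A -> G -> E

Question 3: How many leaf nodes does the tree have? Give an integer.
Answer: 5

Derivation:
Leaves (nodes with no children): B, C, D, E, F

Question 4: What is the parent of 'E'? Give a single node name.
Answer: G

Derivation:
Scan adjacency: E appears as child of G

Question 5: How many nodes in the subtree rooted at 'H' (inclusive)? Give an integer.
Subtree rooted at H contains: F, H
Count = 2

Answer: 2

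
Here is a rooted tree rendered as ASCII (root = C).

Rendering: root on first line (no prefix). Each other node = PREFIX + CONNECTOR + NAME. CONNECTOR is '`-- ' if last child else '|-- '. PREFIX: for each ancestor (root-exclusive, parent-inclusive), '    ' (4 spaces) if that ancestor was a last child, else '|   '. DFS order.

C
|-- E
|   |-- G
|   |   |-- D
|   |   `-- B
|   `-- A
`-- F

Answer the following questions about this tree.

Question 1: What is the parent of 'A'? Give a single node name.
Answer: E

Derivation:
Scan adjacency: A appears as child of E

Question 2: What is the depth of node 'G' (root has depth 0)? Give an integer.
Path from root to G: C -> E -> G
Depth = number of edges = 2

Answer: 2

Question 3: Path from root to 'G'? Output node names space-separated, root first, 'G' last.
Walk down from root: C -> E -> G

Answer: C E G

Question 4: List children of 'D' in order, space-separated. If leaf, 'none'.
Node D's children (from adjacency): (leaf)

Answer: none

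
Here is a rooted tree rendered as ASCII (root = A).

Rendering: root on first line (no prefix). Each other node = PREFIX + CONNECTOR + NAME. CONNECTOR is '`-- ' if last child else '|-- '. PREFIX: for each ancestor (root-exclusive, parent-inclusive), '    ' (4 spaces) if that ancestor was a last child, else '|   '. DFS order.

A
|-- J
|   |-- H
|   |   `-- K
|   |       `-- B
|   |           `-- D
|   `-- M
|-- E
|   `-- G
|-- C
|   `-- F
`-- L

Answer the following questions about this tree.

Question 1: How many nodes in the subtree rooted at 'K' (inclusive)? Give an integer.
Subtree rooted at K contains: B, D, K
Count = 3

Answer: 3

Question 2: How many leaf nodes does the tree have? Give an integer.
Leaves (nodes with no children): D, F, G, L, M

Answer: 5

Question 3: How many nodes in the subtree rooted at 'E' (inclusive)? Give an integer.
Subtree rooted at E contains: E, G
Count = 2

Answer: 2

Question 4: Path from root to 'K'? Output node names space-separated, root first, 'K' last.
Walk down from root: A -> J -> H -> K

Answer: A J H K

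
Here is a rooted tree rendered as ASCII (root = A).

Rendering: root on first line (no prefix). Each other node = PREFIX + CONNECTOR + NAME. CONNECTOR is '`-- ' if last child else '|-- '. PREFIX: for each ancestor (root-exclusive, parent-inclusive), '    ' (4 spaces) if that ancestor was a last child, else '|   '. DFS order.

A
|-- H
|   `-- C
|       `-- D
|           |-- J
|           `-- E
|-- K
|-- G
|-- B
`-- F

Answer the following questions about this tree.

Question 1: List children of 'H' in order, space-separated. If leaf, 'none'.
Node H's children (from adjacency): C

Answer: C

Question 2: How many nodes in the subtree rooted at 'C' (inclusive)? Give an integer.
Answer: 4

Derivation:
Subtree rooted at C contains: C, D, E, J
Count = 4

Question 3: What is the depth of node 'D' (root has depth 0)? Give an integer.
Answer: 3

Derivation:
Path from root to D: A -> H -> C -> D
Depth = number of edges = 3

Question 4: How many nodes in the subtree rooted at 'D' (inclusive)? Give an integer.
Subtree rooted at D contains: D, E, J
Count = 3

Answer: 3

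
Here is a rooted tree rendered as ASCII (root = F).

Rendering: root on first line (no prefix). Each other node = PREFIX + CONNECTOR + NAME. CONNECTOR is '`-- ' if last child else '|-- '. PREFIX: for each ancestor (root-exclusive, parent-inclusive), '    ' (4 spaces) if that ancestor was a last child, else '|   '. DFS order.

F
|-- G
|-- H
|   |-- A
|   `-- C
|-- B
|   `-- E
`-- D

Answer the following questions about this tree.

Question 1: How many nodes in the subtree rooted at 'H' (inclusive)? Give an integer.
Subtree rooted at H contains: A, C, H
Count = 3

Answer: 3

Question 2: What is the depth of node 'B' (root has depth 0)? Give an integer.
Answer: 1

Derivation:
Path from root to B: F -> B
Depth = number of edges = 1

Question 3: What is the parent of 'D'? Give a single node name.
Scan adjacency: D appears as child of F

Answer: F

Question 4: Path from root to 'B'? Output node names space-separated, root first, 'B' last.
Answer: F B

Derivation:
Walk down from root: F -> B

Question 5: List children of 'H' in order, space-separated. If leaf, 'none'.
Node H's children (from adjacency): A, C

Answer: A C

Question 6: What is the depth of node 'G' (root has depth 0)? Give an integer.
Path from root to G: F -> G
Depth = number of edges = 1

Answer: 1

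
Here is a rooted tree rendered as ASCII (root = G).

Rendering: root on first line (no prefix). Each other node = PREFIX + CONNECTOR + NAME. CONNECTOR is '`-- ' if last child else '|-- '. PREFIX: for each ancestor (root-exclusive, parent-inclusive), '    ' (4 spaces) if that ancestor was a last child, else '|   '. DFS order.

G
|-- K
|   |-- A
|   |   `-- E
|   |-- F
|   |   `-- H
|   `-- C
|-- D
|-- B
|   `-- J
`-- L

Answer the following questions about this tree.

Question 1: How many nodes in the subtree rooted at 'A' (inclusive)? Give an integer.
Subtree rooted at A contains: A, E
Count = 2

Answer: 2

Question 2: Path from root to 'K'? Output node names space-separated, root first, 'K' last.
Walk down from root: G -> K

Answer: G K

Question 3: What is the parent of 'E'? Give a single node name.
Answer: A

Derivation:
Scan adjacency: E appears as child of A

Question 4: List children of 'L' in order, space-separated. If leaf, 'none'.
Node L's children (from adjacency): (leaf)

Answer: none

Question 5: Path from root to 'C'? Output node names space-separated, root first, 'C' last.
Answer: G K C

Derivation:
Walk down from root: G -> K -> C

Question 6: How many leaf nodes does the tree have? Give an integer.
Leaves (nodes with no children): C, D, E, H, J, L

Answer: 6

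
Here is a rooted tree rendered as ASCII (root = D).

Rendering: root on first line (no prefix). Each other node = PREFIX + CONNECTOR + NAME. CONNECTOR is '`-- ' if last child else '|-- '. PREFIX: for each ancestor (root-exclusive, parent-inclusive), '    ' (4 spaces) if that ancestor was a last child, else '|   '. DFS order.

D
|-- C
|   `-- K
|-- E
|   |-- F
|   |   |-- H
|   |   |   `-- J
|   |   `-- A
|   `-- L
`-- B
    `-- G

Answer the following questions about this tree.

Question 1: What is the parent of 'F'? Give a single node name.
Scan adjacency: F appears as child of E

Answer: E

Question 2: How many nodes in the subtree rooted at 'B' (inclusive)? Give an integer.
Answer: 2

Derivation:
Subtree rooted at B contains: B, G
Count = 2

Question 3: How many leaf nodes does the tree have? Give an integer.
Leaves (nodes with no children): A, G, J, K, L

Answer: 5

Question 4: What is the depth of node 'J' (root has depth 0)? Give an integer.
Answer: 4

Derivation:
Path from root to J: D -> E -> F -> H -> J
Depth = number of edges = 4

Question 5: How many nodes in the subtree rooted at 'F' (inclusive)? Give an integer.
Answer: 4

Derivation:
Subtree rooted at F contains: A, F, H, J
Count = 4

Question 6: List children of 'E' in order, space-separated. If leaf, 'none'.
Answer: F L

Derivation:
Node E's children (from adjacency): F, L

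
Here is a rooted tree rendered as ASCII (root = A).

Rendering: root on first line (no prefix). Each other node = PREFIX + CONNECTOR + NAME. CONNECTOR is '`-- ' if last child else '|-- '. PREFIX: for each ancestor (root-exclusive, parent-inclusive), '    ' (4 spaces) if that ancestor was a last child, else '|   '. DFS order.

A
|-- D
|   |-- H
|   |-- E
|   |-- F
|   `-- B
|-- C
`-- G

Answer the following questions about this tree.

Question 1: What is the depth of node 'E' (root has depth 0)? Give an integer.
Answer: 2

Derivation:
Path from root to E: A -> D -> E
Depth = number of edges = 2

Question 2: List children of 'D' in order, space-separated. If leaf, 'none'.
Answer: H E F B

Derivation:
Node D's children (from adjacency): H, E, F, B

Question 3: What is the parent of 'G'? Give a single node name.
Answer: A

Derivation:
Scan adjacency: G appears as child of A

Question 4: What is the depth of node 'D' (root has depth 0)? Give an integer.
Path from root to D: A -> D
Depth = number of edges = 1

Answer: 1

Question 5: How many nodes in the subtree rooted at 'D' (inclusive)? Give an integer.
Answer: 5

Derivation:
Subtree rooted at D contains: B, D, E, F, H
Count = 5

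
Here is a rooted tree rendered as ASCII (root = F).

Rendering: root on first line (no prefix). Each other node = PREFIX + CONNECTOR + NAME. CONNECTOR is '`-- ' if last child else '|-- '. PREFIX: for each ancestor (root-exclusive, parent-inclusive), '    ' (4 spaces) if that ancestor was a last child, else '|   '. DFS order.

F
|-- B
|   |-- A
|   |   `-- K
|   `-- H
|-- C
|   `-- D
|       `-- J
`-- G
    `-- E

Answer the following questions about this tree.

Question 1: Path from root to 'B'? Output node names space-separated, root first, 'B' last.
Answer: F B

Derivation:
Walk down from root: F -> B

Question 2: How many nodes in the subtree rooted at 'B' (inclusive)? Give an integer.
Subtree rooted at B contains: A, B, H, K
Count = 4

Answer: 4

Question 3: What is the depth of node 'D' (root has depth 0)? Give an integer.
Answer: 2

Derivation:
Path from root to D: F -> C -> D
Depth = number of edges = 2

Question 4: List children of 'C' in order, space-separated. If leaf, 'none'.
Answer: D

Derivation:
Node C's children (from adjacency): D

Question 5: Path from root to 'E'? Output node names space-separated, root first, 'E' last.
Answer: F G E

Derivation:
Walk down from root: F -> G -> E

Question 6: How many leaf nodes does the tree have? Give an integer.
Leaves (nodes with no children): E, H, J, K

Answer: 4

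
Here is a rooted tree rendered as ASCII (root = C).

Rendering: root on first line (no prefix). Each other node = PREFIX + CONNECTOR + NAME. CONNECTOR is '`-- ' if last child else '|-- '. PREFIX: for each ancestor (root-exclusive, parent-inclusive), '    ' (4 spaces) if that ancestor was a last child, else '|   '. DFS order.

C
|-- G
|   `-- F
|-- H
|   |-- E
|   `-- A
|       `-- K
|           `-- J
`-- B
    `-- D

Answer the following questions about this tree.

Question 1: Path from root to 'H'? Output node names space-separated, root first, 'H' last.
Walk down from root: C -> H

Answer: C H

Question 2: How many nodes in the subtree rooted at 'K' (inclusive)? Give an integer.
Answer: 2

Derivation:
Subtree rooted at K contains: J, K
Count = 2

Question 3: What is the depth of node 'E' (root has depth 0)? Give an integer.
Answer: 2

Derivation:
Path from root to E: C -> H -> E
Depth = number of edges = 2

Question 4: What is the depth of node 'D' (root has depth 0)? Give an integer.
Path from root to D: C -> B -> D
Depth = number of edges = 2

Answer: 2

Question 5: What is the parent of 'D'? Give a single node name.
Answer: B

Derivation:
Scan adjacency: D appears as child of B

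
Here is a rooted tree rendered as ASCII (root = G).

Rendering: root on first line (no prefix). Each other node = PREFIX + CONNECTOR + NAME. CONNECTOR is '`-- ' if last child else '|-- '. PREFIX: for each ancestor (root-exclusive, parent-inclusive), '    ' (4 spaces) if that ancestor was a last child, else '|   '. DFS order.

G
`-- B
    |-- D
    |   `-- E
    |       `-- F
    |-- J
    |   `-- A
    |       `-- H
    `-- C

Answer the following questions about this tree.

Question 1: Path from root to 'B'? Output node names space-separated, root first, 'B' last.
Walk down from root: G -> B

Answer: G B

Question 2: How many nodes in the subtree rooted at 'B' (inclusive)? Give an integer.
Answer: 8

Derivation:
Subtree rooted at B contains: A, B, C, D, E, F, H, J
Count = 8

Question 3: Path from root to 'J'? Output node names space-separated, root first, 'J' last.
Answer: G B J

Derivation:
Walk down from root: G -> B -> J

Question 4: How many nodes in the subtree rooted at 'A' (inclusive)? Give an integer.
Answer: 2

Derivation:
Subtree rooted at A contains: A, H
Count = 2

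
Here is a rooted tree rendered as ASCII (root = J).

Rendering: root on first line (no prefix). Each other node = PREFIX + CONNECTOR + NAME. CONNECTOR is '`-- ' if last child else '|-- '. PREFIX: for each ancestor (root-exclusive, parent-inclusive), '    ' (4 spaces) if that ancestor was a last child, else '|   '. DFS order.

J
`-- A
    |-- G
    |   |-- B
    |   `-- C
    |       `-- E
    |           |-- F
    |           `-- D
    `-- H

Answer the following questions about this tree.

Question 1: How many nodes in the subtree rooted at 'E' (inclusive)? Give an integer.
Subtree rooted at E contains: D, E, F
Count = 3

Answer: 3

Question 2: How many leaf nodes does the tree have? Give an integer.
Leaves (nodes with no children): B, D, F, H

Answer: 4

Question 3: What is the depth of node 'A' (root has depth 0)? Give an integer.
Answer: 1

Derivation:
Path from root to A: J -> A
Depth = number of edges = 1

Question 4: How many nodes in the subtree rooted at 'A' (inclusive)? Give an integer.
Subtree rooted at A contains: A, B, C, D, E, F, G, H
Count = 8

Answer: 8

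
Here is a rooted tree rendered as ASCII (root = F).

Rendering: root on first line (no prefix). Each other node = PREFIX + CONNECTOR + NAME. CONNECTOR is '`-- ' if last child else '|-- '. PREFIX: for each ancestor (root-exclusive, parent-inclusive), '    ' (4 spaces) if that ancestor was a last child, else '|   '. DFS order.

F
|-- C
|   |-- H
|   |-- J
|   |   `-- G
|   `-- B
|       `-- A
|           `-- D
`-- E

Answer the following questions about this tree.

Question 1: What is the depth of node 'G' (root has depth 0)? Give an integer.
Answer: 3

Derivation:
Path from root to G: F -> C -> J -> G
Depth = number of edges = 3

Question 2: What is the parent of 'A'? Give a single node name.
Answer: B

Derivation:
Scan adjacency: A appears as child of B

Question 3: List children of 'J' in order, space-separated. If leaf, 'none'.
Node J's children (from adjacency): G

Answer: G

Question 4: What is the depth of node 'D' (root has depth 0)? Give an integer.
Path from root to D: F -> C -> B -> A -> D
Depth = number of edges = 4

Answer: 4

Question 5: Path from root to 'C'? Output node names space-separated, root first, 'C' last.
Walk down from root: F -> C

Answer: F C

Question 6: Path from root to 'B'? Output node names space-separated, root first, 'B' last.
Answer: F C B

Derivation:
Walk down from root: F -> C -> B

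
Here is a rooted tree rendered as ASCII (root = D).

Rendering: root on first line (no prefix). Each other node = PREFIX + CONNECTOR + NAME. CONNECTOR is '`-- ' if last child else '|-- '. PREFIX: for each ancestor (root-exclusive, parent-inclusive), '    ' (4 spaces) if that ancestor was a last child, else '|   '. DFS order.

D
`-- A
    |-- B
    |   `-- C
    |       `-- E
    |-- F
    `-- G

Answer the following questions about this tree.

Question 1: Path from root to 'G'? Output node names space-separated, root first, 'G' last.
Answer: D A G

Derivation:
Walk down from root: D -> A -> G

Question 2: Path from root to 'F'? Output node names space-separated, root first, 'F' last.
Walk down from root: D -> A -> F

Answer: D A F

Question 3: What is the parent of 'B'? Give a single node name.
Scan adjacency: B appears as child of A

Answer: A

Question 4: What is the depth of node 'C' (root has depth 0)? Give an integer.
Path from root to C: D -> A -> B -> C
Depth = number of edges = 3

Answer: 3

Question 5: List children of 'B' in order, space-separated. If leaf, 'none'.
Answer: C

Derivation:
Node B's children (from adjacency): C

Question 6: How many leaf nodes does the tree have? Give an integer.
Leaves (nodes with no children): E, F, G

Answer: 3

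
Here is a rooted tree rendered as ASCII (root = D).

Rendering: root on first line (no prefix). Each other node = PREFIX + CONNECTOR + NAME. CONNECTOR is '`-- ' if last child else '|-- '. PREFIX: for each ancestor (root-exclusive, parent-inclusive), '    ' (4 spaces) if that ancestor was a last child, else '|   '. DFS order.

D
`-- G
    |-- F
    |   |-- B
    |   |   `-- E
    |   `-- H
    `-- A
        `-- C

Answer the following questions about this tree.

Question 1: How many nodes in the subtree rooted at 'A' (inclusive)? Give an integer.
Answer: 2

Derivation:
Subtree rooted at A contains: A, C
Count = 2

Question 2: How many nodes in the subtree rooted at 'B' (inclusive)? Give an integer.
Subtree rooted at B contains: B, E
Count = 2

Answer: 2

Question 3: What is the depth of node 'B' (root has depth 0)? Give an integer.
Answer: 3

Derivation:
Path from root to B: D -> G -> F -> B
Depth = number of edges = 3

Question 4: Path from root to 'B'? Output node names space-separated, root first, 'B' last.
Walk down from root: D -> G -> F -> B

Answer: D G F B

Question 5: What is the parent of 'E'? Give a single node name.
Answer: B

Derivation:
Scan adjacency: E appears as child of B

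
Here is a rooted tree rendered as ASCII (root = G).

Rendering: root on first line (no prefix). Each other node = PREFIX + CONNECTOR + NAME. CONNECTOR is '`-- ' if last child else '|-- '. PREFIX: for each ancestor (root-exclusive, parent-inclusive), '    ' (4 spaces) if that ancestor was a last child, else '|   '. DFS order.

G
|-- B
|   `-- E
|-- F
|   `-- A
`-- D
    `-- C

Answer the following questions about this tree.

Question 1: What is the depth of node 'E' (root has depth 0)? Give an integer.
Answer: 2

Derivation:
Path from root to E: G -> B -> E
Depth = number of edges = 2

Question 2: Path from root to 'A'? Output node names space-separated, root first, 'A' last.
Answer: G F A

Derivation:
Walk down from root: G -> F -> A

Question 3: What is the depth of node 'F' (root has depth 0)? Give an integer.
Answer: 1

Derivation:
Path from root to F: G -> F
Depth = number of edges = 1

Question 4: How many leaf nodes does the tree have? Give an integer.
Answer: 3

Derivation:
Leaves (nodes with no children): A, C, E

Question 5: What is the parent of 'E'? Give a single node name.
Scan adjacency: E appears as child of B

Answer: B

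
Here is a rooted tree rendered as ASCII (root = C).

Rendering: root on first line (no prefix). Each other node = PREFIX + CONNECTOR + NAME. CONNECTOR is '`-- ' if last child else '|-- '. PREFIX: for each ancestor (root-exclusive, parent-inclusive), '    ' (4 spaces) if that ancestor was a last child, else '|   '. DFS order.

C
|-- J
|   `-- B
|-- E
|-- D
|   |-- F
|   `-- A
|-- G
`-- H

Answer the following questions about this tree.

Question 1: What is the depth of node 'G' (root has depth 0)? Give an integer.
Path from root to G: C -> G
Depth = number of edges = 1

Answer: 1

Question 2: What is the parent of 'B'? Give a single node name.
Scan adjacency: B appears as child of J

Answer: J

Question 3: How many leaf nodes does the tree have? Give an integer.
Answer: 6

Derivation:
Leaves (nodes with no children): A, B, E, F, G, H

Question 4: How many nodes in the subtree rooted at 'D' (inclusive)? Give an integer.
Subtree rooted at D contains: A, D, F
Count = 3

Answer: 3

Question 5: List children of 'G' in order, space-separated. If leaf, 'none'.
Answer: none

Derivation:
Node G's children (from adjacency): (leaf)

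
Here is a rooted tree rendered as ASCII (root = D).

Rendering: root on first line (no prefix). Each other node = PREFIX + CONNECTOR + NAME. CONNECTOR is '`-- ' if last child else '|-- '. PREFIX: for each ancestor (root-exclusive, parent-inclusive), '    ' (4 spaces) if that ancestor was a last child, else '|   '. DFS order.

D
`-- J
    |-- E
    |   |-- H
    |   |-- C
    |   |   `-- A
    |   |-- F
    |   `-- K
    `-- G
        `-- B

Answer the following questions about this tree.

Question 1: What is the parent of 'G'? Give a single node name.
Scan adjacency: G appears as child of J

Answer: J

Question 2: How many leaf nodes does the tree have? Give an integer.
Leaves (nodes with no children): A, B, F, H, K

Answer: 5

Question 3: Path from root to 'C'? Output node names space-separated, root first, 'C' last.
Answer: D J E C

Derivation:
Walk down from root: D -> J -> E -> C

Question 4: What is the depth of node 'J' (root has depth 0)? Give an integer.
Answer: 1

Derivation:
Path from root to J: D -> J
Depth = number of edges = 1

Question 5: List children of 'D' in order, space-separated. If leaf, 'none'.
Node D's children (from adjacency): J

Answer: J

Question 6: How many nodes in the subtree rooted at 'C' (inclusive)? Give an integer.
Subtree rooted at C contains: A, C
Count = 2

Answer: 2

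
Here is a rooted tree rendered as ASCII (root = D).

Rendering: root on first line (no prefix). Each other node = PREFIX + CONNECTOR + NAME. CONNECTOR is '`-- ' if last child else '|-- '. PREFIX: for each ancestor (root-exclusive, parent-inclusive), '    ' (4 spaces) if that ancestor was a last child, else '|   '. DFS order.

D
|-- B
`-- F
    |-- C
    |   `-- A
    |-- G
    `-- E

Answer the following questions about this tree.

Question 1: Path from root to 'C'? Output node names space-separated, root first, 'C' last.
Answer: D F C

Derivation:
Walk down from root: D -> F -> C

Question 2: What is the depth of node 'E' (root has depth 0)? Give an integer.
Answer: 2

Derivation:
Path from root to E: D -> F -> E
Depth = number of edges = 2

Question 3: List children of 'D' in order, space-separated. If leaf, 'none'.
Answer: B F

Derivation:
Node D's children (from adjacency): B, F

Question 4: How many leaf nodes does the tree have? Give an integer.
Answer: 4

Derivation:
Leaves (nodes with no children): A, B, E, G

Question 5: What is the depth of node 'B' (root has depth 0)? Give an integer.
Path from root to B: D -> B
Depth = number of edges = 1

Answer: 1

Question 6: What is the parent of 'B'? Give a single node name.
Scan adjacency: B appears as child of D

Answer: D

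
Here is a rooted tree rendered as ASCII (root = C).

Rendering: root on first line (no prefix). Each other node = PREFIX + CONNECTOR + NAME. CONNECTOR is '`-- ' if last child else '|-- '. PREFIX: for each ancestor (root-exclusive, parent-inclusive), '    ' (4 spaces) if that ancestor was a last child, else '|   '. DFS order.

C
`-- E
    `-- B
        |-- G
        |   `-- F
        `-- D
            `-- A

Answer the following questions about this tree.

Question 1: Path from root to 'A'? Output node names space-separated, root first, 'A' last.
Answer: C E B D A

Derivation:
Walk down from root: C -> E -> B -> D -> A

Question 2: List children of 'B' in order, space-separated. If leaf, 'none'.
Node B's children (from adjacency): G, D

Answer: G D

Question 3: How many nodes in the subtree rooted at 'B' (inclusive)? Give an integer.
Subtree rooted at B contains: A, B, D, F, G
Count = 5

Answer: 5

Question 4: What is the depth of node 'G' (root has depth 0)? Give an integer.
Path from root to G: C -> E -> B -> G
Depth = number of edges = 3

Answer: 3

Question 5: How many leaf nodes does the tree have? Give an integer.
Leaves (nodes with no children): A, F

Answer: 2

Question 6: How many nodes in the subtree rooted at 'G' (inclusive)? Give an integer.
Subtree rooted at G contains: F, G
Count = 2

Answer: 2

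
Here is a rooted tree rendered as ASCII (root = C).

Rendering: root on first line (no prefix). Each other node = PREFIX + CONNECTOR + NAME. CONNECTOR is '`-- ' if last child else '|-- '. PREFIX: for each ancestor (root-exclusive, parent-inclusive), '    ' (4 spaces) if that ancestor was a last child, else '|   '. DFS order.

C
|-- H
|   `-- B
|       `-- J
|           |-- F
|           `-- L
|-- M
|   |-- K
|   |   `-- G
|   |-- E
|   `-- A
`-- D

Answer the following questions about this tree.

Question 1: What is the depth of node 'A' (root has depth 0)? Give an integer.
Answer: 2

Derivation:
Path from root to A: C -> M -> A
Depth = number of edges = 2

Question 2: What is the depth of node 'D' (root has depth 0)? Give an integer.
Path from root to D: C -> D
Depth = number of edges = 1

Answer: 1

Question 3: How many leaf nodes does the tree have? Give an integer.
Answer: 6

Derivation:
Leaves (nodes with no children): A, D, E, F, G, L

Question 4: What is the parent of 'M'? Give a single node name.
Answer: C

Derivation:
Scan adjacency: M appears as child of C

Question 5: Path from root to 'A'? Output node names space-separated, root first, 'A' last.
Answer: C M A

Derivation:
Walk down from root: C -> M -> A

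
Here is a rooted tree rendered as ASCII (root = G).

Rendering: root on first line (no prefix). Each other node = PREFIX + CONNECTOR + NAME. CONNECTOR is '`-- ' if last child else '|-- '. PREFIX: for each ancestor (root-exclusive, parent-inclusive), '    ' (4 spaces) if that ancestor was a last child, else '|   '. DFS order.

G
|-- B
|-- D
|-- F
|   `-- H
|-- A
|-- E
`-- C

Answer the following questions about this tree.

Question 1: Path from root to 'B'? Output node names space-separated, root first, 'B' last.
Answer: G B

Derivation:
Walk down from root: G -> B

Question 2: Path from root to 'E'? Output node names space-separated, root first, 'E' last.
Walk down from root: G -> E

Answer: G E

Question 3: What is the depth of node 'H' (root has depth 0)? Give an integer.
Path from root to H: G -> F -> H
Depth = number of edges = 2

Answer: 2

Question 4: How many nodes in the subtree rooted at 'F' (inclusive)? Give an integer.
Answer: 2

Derivation:
Subtree rooted at F contains: F, H
Count = 2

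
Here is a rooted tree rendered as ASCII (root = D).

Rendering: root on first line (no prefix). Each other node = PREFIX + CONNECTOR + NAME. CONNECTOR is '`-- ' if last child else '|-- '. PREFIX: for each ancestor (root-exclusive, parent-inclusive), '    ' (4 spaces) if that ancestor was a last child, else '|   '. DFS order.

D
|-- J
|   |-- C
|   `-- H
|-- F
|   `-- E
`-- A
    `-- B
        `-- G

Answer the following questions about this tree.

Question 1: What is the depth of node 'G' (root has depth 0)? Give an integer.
Answer: 3

Derivation:
Path from root to G: D -> A -> B -> G
Depth = number of edges = 3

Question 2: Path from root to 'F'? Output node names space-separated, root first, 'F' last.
Walk down from root: D -> F

Answer: D F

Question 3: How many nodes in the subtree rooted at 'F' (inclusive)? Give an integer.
Subtree rooted at F contains: E, F
Count = 2

Answer: 2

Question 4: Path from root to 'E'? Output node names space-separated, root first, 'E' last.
Answer: D F E

Derivation:
Walk down from root: D -> F -> E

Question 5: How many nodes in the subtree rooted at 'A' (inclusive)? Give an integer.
Subtree rooted at A contains: A, B, G
Count = 3

Answer: 3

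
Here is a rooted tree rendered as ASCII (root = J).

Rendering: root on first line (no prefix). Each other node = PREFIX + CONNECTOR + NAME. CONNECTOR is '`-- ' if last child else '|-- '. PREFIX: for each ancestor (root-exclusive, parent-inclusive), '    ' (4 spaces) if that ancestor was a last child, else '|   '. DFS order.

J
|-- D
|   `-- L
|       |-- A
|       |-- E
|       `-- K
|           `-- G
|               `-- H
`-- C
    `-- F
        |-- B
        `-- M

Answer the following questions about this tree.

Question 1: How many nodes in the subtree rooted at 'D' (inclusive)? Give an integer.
Answer: 7

Derivation:
Subtree rooted at D contains: A, D, E, G, H, K, L
Count = 7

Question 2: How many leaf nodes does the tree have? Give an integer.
Leaves (nodes with no children): A, B, E, H, M

Answer: 5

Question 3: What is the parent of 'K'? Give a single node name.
Scan adjacency: K appears as child of L

Answer: L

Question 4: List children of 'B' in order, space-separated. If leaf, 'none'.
Answer: none

Derivation:
Node B's children (from adjacency): (leaf)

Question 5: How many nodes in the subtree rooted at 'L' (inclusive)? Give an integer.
Subtree rooted at L contains: A, E, G, H, K, L
Count = 6

Answer: 6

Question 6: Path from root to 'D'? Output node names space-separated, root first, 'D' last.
Answer: J D

Derivation:
Walk down from root: J -> D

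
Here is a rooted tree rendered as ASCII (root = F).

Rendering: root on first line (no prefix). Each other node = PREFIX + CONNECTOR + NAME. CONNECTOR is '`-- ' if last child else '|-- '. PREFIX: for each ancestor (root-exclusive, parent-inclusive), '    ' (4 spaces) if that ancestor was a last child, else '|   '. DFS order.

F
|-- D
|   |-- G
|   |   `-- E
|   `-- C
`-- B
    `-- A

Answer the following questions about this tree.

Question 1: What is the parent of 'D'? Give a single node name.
Answer: F

Derivation:
Scan adjacency: D appears as child of F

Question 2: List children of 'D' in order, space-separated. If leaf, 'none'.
Node D's children (from adjacency): G, C

Answer: G C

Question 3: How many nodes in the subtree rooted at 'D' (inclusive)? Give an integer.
Subtree rooted at D contains: C, D, E, G
Count = 4

Answer: 4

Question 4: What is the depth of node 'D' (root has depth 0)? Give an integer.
Path from root to D: F -> D
Depth = number of edges = 1

Answer: 1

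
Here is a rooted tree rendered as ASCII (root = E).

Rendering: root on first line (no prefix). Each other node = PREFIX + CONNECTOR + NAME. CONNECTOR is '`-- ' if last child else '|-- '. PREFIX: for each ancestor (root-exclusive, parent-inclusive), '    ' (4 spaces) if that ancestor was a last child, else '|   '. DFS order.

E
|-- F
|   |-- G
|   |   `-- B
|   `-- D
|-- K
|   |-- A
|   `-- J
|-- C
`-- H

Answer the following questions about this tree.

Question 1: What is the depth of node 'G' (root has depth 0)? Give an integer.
Answer: 2

Derivation:
Path from root to G: E -> F -> G
Depth = number of edges = 2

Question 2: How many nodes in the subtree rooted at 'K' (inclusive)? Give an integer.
Subtree rooted at K contains: A, J, K
Count = 3

Answer: 3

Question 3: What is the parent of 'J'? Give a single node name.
Answer: K

Derivation:
Scan adjacency: J appears as child of K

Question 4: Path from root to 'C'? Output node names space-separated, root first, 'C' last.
Answer: E C

Derivation:
Walk down from root: E -> C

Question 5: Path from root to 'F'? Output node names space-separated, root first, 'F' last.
Answer: E F

Derivation:
Walk down from root: E -> F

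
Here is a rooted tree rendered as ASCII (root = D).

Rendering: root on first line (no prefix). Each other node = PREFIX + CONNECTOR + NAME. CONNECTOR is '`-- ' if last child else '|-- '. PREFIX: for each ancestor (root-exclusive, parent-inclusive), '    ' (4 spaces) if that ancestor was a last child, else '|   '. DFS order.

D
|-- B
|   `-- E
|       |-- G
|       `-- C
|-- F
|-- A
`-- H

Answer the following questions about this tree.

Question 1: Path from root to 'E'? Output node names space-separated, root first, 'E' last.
Walk down from root: D -> B -> E

Answer: D B E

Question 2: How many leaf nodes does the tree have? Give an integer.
Answer: 5

Derivation:
Leaves (nodes with no children): A, C, F, G, H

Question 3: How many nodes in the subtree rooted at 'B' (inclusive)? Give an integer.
Subtree rooted at B contains: B, C, E, G
Count = 4

Answer: 4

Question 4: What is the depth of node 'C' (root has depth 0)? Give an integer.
Path from root to C: D -> B -> E -> C
Depth = number of edges = 3

Answer: 3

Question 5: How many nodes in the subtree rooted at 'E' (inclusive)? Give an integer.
Subtree rooted at E contains: C, E, G
Count = 3

Answer: 3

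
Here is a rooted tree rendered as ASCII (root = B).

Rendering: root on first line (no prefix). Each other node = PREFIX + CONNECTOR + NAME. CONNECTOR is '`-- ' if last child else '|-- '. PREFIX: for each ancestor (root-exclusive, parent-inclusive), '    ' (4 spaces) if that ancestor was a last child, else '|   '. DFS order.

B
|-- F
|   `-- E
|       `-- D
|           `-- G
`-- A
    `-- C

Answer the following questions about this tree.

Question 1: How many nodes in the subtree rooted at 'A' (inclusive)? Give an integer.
Subtree rooted at A contains: A, C
Count = 2

Answer: 2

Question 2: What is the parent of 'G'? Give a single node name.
Scan adjacency: G appears as child of D

Answer: D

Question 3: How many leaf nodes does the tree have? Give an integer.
Leaves (nodes with no children): C, G

Answer: 2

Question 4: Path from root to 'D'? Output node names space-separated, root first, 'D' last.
Answer: B F E D

Derivation:
Walk down from root: B -> F -> E -> D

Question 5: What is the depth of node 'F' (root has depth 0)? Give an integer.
Path from root to F: B -> F
Depth = number of edges = 1

Answer: 1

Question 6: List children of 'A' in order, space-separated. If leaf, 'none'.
Node A's children (from adjacency): C

Answer: C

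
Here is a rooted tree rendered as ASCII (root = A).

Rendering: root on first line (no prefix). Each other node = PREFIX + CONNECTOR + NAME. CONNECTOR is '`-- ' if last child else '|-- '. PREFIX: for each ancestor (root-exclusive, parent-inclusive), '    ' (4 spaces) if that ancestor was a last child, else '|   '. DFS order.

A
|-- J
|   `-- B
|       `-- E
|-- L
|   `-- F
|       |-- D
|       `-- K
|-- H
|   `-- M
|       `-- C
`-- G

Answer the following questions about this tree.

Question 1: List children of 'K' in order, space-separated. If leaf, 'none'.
Node K's children (from adjacency): (leaf)

Answer: none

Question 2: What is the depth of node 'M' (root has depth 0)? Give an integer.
Answer: 2

Derivation:
Path from root to M: A -> H -> M
Depth = number of edges = 2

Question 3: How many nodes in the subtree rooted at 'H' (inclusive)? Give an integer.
Answer: 3

Derivation:
Subtree rooted at H contains: C, H, M
Count = 3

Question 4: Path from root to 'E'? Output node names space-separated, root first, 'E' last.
Walk down from root: A -> J -> B -> E

Answer: A J B E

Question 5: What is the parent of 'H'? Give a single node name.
Scan adjacency: H appears as child of A

Answer: A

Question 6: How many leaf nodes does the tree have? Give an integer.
Leaves (nodes with no children): C, D, E, G, K

Answer: 5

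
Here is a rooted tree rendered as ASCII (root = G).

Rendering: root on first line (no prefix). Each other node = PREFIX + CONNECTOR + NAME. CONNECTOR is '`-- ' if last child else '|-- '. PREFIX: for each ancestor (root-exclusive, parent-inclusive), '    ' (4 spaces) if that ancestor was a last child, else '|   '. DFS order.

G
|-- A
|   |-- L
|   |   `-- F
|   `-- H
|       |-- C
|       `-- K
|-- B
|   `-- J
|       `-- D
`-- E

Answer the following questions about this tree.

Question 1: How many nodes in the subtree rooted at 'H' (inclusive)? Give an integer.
Answer: 3

Derivation:
Subtree rooted at H contains: C, H, K
Count = 3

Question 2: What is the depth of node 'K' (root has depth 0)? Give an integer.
Path from root to K: G -> A -> H -> K
Depth = number of edges = 3

Answer: 3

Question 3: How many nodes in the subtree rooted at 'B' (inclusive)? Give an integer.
Subtree rooted at B contains: B, D, J
Count = 3

Answer: 3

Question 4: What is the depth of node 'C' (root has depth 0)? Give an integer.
Answer: 3

Derivation:
Path from root to C: G -> A -> H -> C
Depth = number of edges = 3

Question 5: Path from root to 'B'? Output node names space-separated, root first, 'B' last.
Answer: G B

Derivation:
Walk down from root: G -> B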